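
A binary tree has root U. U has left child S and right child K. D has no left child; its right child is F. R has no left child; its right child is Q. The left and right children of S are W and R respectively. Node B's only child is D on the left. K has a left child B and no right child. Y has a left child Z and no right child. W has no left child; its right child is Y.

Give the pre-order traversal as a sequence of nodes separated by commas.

U, S, W, Y, Z, R, Q, K, B, D, F

Pre-order visits the node, then its left subtree, then its right subtree.
Visit U.
At U: go left to S.
  Visit S.
  At S: go left to W.
    Visit W.
    At W: no left child.
    At W: go right to Y.
      Visit Y.
      At Y: go left to Z.
        Z is a leaf — visit Z.
      At Y: no right child.
  At S: go right to R.
    Visit R.
    At R: no left child.
    At R: go right to Q.
      Q is a leaf — visit Q.
At U: go right to K.
  Visit K.
  At K: go left to B.
    Visit B.
    At B: go left to D.
      Visit D.
      At D: no left child.
      At D: go right to F.
        F is a leaf — visit F.
    At B: no right child.
  At K: no right child.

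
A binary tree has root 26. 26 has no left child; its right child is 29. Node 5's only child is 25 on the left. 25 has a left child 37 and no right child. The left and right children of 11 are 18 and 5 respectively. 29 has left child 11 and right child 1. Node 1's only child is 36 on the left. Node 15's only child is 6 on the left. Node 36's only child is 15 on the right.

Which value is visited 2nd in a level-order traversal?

29

Level-order visits nodes level by level from the root, left to right within each level.
Level 0: 26
Level 1: 29
Level 2: 11, 1
Level 3: 18, 5, 36
Level 4: 25, 15
Level 5: 37, 6
Full level-order sequence: 26, 29, 11, 1, 18, 5, 36, 25, 15, 37, 6.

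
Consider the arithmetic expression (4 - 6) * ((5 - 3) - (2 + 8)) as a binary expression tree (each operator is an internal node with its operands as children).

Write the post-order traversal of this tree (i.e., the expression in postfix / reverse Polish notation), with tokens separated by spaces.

4 6 - 5 3 - 2 8 + - *

Post-order on an expression tree gives postfix notation: for each operator, emit left operand, right operand, then the operator.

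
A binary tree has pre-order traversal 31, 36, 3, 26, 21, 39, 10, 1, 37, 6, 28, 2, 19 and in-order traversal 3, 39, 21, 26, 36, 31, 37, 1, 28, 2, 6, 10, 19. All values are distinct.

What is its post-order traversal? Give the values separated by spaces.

The first element of pre-order is the root; it splits in-order into left and right subtrees.
Root 31: left subtree has 5 nodes {3, 39, 21, 26, 36}, right has 7 {37, 1, 28, 2, 6, 10, 19}.
  Root 36: left subtree has 4 nodes {3, 39, 21, 26}, right has 0 { }.
    Root 3: left subtree has 0 nodes { }, right has 3 {39, 21, 26}.
      Root 26: left subtree has 2 nodes {39, 21}, right has 0 { }.
        Root 21: left subtree has 1 node {39}, right has 0 { }.
  Root 10: left subtree has 5 nodes {37, 1, 28, 2, 6}, right has 1 {19}.
    Root 1: left subtree has 1 node {37}, right has 3 {28, 2, 6}.
      Root 6: left subtree has 2 nodes {28, 2}, right has 0 { }.
        Root 28: left subtree has 0 nodes { }, right has 1 {2}.

39 21 26 3 36 37 2 28 6 1 19 10 31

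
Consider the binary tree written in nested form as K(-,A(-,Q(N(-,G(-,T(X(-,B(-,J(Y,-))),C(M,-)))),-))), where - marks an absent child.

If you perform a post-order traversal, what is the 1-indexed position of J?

2

Post-order visits the left subtree, then the right subtree, then the node.
At K: no left child.
At K: go right to A.
  At A: no left child.
  At A: go right to Q.
    At Q: go left to N.
      At N: no left child.
      At N: go right to G.
        At G: no left child.
        At G: go right to T.
          At T: go left to X.
            At X: no left child.
            At X: go right to B.
              At B: no left child.
              At B: go right to J.
                At J: go left to Y.
                  Y is a leaf — visit Y.
                At J: no right child.
                Visit J.
              Visit B.
            Visit X.
          At T: go right to C.
            At C: go left to M.
              M is a leaf — visit M.
            At C: no right child.
            Visit C.
          Visit T.
        Visit G.
      Visit N.
    At Q: no right child.
    Visit Q.
  Visit A.
Visit K.
Full post-order sequence: Y, J, B, X, M, C, T, G, N, Q, A, K.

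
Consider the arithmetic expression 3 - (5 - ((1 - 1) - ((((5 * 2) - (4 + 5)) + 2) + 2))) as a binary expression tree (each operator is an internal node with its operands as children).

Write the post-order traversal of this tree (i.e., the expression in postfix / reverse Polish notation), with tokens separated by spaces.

3 5 1 1 - 5 2 * 4 5 + - 2 + 2 + - - -

Post-order on an expression tree gives postfix notation: for each operator, emit left operand, right operand, then the operator.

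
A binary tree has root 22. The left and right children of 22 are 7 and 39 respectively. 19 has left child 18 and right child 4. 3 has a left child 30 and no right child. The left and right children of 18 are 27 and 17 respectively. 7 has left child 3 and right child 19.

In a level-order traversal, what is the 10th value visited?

Level-order visits nodes level by level from the root, left to right within each level.
Level 0: 22
Level 1: 7, 39
Level 2: 3, 19
Level 3: 30, 18, 4
Level 4: 27, 17
Full level-order sequence: 22, 7, 39, 3, 19, 30, 18, 4, 27, 17.

17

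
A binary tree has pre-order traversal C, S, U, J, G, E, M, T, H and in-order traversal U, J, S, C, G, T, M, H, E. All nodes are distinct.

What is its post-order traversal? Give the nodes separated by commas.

J, U, S, T, H, M, E, G, C

The first element of pre-order is the root; it splits in-order into left and right subtrees.
Root C: left subtree has 3 nodes {U, J, S}, right has 5 {G, T, M, H, E}.
  Root S: left subtree has 2 nodes {U, J}, right has 0 { }.
    Root U: left subtree has 0 nodes { }, right has 1 {J}.
  Root G: left subtree has 0 nodes { }, right has 4 {T, M, H, E}.
    Root E: left subtree has 3 nodes {T, M, H}, right has 0 { }.
      Root M: left subtree has 1 node {T}, right has 1 {H}.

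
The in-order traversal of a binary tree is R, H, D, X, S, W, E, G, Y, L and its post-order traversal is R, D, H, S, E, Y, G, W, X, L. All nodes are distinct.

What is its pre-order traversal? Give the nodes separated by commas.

L, X, H, R, D, W, S, G, E, Y

The last element of post-order is the root; it splits in-order into left and right subtrees.
Root L: left subtree has 9 nodes {R, H, D, X, S, W, E, G, Y}, right has 0 { }.
  Root X: left subtree has 3 nodes {R, H, D}, right has 5 {S, W, E, G, Y}.
    Root H: left subtree has 1 node {R}, right has 1 {D}.
    Root W: left subtree has 1 node {S}, right has 3 {E, G, Y}.
      Root G: left subtree has 1 node {E}, right has 1 {Y}.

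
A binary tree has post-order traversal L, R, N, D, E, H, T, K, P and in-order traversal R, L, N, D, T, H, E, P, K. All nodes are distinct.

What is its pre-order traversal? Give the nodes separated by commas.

The last element of post-order is the root; it splits in-order into left and right subtrees.
Root P: left subtree has 7 nodes {R, L, N, D, T, H, E}, right has 1 {K}.
  Root T: left subtree has 4 nodes {R, L, N, D}, right has 2 {H, E}.
    Root D: left subtree has 3 nodes {R, L, N}, right has 0 { }.
      Root N: left subtree has 2 nodes {R, L}, right has 0 { }.
        Root R: left subtree has 0 nodes { }, right has 1 {L}.
    Root H: left subtree has 0 nodes { }, right has 1 {E}.

P, T, D, N, R, L, H, E, K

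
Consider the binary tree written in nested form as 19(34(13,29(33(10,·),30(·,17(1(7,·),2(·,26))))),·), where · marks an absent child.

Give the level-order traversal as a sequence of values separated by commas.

19, 34, 13, 29, 33, 30, 10, 17, 1, 2, 7, 26

Level-order visits nodes level by level from the root, left to right within each level.
Level 0: 19
Level 1: 34
Level 2: 13, 29
Level 3: 33, 30
Level 4: 10, 17
Level 5: 1, 2
Level 6: 7, 26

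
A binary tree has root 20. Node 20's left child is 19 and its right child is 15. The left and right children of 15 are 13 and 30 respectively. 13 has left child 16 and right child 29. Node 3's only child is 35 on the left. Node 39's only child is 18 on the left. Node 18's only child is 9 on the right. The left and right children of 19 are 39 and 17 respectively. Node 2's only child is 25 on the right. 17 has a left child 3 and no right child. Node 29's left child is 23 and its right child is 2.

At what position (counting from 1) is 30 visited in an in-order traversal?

16

In-order visits the left subtree, then the node, then the right subtree.
At 20: go left to 19.
  At 19: go left to 39.
    At 39: go left to 18.
      At 18: no left child.
      Visit 18.
      At 18: go right to 9.
        9 is a leaf — visit 9.
    Visit 39.
    At 39: no right child.
  Visit 19.
  At 19: go right to 17.
    At 17: go left to 3.
      At 3: go left to 35.
        35 is a leaf — visit 35.
      Visit 3.
      At 3: no right child.
    Visit 17.
    At 17: no right child.
Visit 20.
At 20: go right to 15.
  At 15: go left to 13.
    At 13: go left to 16.
      16 is a leaf — visit 16.
    Visit 13.
    At 13: go right to 29.
      At 29: go left to 23.
        23 is a leaf — visit 23.
      Visit 29.
      At 29: go right to 2.
        At 2: no left child.
        Visit 2.
        At 2: go right to 25.
          25 is a leaf — visit 25.
  Visit 15.
  At 15: go right to 30.
    30 is a leaf — visit 30.
Full in-order sequence: 18, 9, 39, 19, 35, 3, 17, 20, 16, 13, 23, 29, 2, 25, 15, 30.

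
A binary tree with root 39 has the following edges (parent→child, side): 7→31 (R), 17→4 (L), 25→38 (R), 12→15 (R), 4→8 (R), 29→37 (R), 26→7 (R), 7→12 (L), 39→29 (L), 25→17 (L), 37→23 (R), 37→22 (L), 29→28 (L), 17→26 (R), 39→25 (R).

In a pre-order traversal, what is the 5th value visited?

Pre-order visits the node, then its left subtree, then its right subtree.
Visit 39.
At 39: go left to 29.
  Visit 29.
  At 29: go left to 28.
    28 is a leaf — visit 28.
  At 29: go right to 37.
    Visit 37.
    At 37: go left to 22.
      22 is a leaf — visit 22.
    At 37: go right to 23.
      23 is a leaf — visit 23.
At 39: go right to 25.
  Visit 25.
  At 25: go left to 17.
    Visit 17.
    At 17: go left to 4.
      Visit 4.
      At 4: no left child.
      At 4: go right to 8.
        8 is a leaf — visit 8.
    At 17: go right to 26.
      Visit 26.
      At 26: no left child.
      At 26: go right to 7.
        Visit 7.
        At 7: go left to 12.
          Visit 12.
          At 12: no left child.
          At 12: go right to 15.
            15 is a leaf — visit 15.
        At 7: go right to 31.
          31 is a leaf — visit 31.
  At 25: go right to 38.
    38 is a leaf — visit 38.
Full pre-order sequence: 39, 29, 28, 37, 22, 23, 25, 17, 4, 8, 26, 7, 12, 15, 31, 38.

22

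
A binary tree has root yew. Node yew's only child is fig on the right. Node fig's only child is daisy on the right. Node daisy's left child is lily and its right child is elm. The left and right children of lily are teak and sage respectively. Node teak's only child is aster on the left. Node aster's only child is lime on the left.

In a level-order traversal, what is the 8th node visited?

Level-order visits nodes level by level from the root, left to right within each level.
Level 0: yew
Level 1: fig
Level 2: daisy
Level 3: lily, elm
Level 4: teak, sage
Level 5: aster
Level 6: lime
Full level-order sequence: yew, fig, daisy, lily, elm, teak, sage, aster, lime.

aster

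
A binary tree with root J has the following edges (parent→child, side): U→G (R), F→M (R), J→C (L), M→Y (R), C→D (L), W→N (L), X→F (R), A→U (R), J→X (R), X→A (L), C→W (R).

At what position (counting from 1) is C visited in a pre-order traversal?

2

Pre-order visits the node, then its left subtree, then its right subtree.
Visit J.
At J: go left to C.
  Visit C.
  At C: go left to D.
    D is a leaf — visit D.
  At C: go right to W.
    Visit W.
    At W: go left to N.
      N is a leaf — visit N.
    At W: no right child.
At J: go right to X.
  Visit X.
  At X: go left to A.
    Visit A.
    At A: no left child.
    At A: go right to U.
      Visit U.
      At U: no left child.
      At U: go right to G.
        G is a leaf — visit G.
  At X: go right to F.
    Visit F.
    At F: no left child.
    At F: go right to M.
      Visit M.
      At M: no left child.
      At M: go right to Y.
        Y is a leaf — visit Y.
Full pre-order sequence: J, C, D, W, N, X, A, U, G, F, M, Y.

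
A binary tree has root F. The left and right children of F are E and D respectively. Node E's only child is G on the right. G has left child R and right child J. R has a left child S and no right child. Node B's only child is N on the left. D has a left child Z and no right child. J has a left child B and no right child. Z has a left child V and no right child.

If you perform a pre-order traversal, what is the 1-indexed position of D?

9

Pre-order visits the node, then its left subtree, then its right subtree.
Visit F.
At F: go left to E.
  Visit E.
  At E: no left child.
  At E: go right to G.
    Visit G.
    At G: go left to R.
      Visit R.
      At R: go left to S.
        S is a leaf — visit S.
      At R: no right child.
    At G: go right to J.
      Visit J.
      At J: go left to B.
        Visit B.
        At B: go left to N.
          N is a leaf — visit N.
        At B: no right child.
      At J: no right child.
At F: go right to D.
  Visit D.
  At D: go left to Z.
    Visit Z.
    At Z: go left to V.
      V is a leaf — visit V.
    At Z: no right child.
  At D: no right child.
Full pre-order sequence: F, E, G, R, S, J, B, N, D, Z, V.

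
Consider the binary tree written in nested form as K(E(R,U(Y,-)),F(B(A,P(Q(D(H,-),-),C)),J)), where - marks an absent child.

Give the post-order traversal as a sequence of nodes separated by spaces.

Post-order visits the left subtree, then the right subtree, then the node.
At K: go left to E.
  At E: go left to R.
    R is a leaf — visit R.
  At E: go right to U.
    At U: go left to Y.
      Y is a leaf — visit Y.
    At U: no right child.
    Visit U.
  Visit E.
At K: go right to F.
  At F: go left to B.
    At B: go left to A.
      A is a leaf — visit A.
    At B: go right to P.
      At P: go left to Q.
        At Q: go left to D.
          At D: go left to H.
            H is a leaf — visit H.
          At D: no right child.
          Visit D.
        At Q: no right child.
        Visit Q.
      At P: go right to C.
        C is a leaf — visit C.
      Visit P.
    Visit B.
  At F: go right to J.
    J is a leaf — visit J.
  Visit F.
Visit K.

R Y U E A H D Q C P B J F K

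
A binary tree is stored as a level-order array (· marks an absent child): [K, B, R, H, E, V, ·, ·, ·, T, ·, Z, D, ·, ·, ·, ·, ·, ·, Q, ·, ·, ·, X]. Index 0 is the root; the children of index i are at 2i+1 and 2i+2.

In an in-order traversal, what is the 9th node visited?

In-order visits the left subtree, then the node, then the right subtree.
At K: go left to B.
  At B: go left to H.
    H is a leaf — visit H.
  Visit B.
  At B: go right to E.
    At E: go left to T.
      At T: go left to Q.
        Q is a leaf — visit Q.
      Visit T.
      At T: no right child.
    Visit E.
    At E: no right child.
Visit K.
At K: go right to R.
  At R: go left to V.
    At V: go left to Z.
      At Z: go left to X.
        X is a leaf — visit X.
      Visit Z.
      At Z: no right child.
    Visit V.
    At V: go right to D.
      D is a leaf — visit D.
  Visit R.
  At R: no right child.
Full in-order sequence: H, B, Q, T, E, K, X, Z, V, D, R.

V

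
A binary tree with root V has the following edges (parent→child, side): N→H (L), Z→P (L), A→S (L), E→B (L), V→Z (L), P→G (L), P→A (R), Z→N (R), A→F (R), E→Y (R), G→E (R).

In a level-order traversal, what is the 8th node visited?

Level-order visits nodes level by level from the root, left to right within each level.
Level 0: V
Level 1: Z
Level 2: P, N
Level 3: G, A, H
Level 4: E, S, F
Level 5: B, Y
Full level-order sequence: V, Z, P, N, G, A, H, E, S, F, B, Y.

E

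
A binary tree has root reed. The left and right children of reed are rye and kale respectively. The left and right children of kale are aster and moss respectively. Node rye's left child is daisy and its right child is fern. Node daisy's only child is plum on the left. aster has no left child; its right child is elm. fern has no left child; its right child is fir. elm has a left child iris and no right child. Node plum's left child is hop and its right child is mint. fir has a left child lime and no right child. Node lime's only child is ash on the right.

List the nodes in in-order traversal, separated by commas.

hop, plum, mint, daisy, rye, fern, lime, ash, fir, reed, aster, iris, elm, kale, moss

In-order visits the left subtree, then the node, then the right subtree.
At reed: go left to rye.
  At rye: go left to daisy.
    At daisy: go left to plum.
      At plum: go left to hop.
        hop is a leaf — visit hop.
      Visit plum.
      At plum: go right to mint.
        mint is a leaf — visit mint.
    Visit daisy.
    At daisy: no right child.
  Visit rye.
  At rye: go right to fern.
    At fern: no left child.
    Visit fern.
    At fern: go right to fir.
      At fir: go left to lime.
        At lime: no left child.
        Visit lime.
        At lime: go right to ash.
          ash is a leaf — visit ash.
      Visit fir.
      At fir: no right child.
Visit reed.
At reed: go right to kale.
  At kale: go left to aster.
    At aster: no left child.
    Visit aster.
    At aster: go right to elm.
      At elm: go left to iris.
        iris is a leaf — visit iris.
      Visit elm.
      At elm: no right child.
  Visit kale.
  At kale: go right to moss.
    moss is a leaf — visit moss.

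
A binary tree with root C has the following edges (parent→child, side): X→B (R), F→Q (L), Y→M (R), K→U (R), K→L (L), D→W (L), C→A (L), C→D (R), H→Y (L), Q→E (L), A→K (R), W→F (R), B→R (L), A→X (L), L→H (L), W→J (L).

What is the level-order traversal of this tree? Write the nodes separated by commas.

C, A, D, X, K, W, B, L, U, J, F, R, H, Q, Y, E, M

Level-order visits nodes level by level from the root, left to right within each level.
Level 0: C
Level 1: A, D
Level 2: X, K, W
Level 3: B, L, U, J, F
Level 4: R, H, Q
Level 5: Y, E
Level 6: M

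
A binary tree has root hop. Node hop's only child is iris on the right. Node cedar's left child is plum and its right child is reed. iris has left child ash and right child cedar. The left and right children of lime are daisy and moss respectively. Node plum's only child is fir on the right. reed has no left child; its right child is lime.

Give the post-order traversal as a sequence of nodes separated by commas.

Post-order visits the left subtree, then the right subtree, then the node.
At hop: no left child.
At hop: go right to iris.
  At iris: go left to ash.
    ash is a leaf — visit ash.
  At iris: go right to cedar.
    At cedar: go left to plum.
      At plum: no left child.
      At plum: go right to fir.
        fir is a leaf — visit fir.
      Visit plum.
    At cedar: go right to reed.
      At reed: no left child.
      At reed: go right to lime.
        At lime: go left to daisy.
          daisy is a leaf — visit daisy.
        At lime: go right to moss.
          moss is a leaf — visit moss.
        Visit lime.
      Visit reed.
    Visit cedar.
  Visit iris.
Visit hop.

ash, fir, plum, daisy, moss, lime, reed, cedar, iris, hop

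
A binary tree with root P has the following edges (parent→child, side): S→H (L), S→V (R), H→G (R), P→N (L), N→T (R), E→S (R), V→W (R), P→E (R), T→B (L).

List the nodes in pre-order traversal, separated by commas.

Pre-order visits the node, then its left subtree, then its right subtree.
Visit P.
At P: go left to N.
  Visit N.
  At N: no left child.
  At N: go right to T.
    Visit T.
    At T: go left to B.
      B is a leaf — visit B.
    At T: no right child.
At P: go right to E.
  Visit E.
  At E: no left child.
  At E: go right to S.
    Visit S.
    At S: go left to H.
      Visit H.
      At H: no left child.
      At H: go right to G.
        G is a leaf — visit G.
    At S: go right to V.
      Visit V.
      At V: no left child.
      At V: go right to W.
        W is a leaf — visit W.

P, N, T, B, E, S, H, G, V, W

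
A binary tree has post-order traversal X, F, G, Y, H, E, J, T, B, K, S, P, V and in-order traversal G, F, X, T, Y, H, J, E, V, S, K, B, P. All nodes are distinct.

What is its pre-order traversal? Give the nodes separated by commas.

V, T, G, F, X, J, H, Y, E, P, S, K, B

The last element of post-order is the root; it splits in-order into left and right subtrees.
Root V: left subtree has 8 nodes {G, F, X, T, Y, H, J, E}, right has 4 {S, K, B, P}.
  Root T: left subtree has 3 nodes {G, F, X}, right has 4 {Y, H, J, E}.
    Root G: left subtree has 0 nodes { }, right has 2 {F, X}.
      Root F: left subtree has 0 nodes { }, right has 1 {X}.
    Root J: left subtree has 2 nodes {Y, H}, right has 1 {E}.
      Root H: left subtree has 1 node {Y}, right has 0 { }.
  Root P: left subtree has 3 nodes {S, K, B}, right has 0 { }.
    Root S: left subtree has 0 nodes { }, right has 2 {K, B}.
      Root K: left subtree has 0 nodes { }, right has 1 {B}.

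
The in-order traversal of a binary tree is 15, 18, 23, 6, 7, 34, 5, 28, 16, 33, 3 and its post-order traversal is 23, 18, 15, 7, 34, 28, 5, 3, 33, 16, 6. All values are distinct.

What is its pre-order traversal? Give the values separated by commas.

6, 15, 18, 23, 16, 5, 34, 7, 28, 33, 3

The last element of post-order is the root; it splits in-order into left and right subtrees.
Root 6: left subtree has 3 nodes {15, 18, 23}, right has 7 {7, 34, 5, 28, 16, 33, 3}.
  Root 15: left subtree has 0 nodes { }, right has 2 {18, 23}.
    Root 18: left subtree has 0 nodes { }, right has 1 {23}.
  Root 16: left subtree has 4 nodes {7, 34, 5, 28}, right has 2 {33, 3}.
    Root 5: left subtree has 2 nodes {7, 34}, right has 1 {28}.
      Root 34: left subtree has 1 node {7}, right has 0 { }.
    Root 33: left subtree has 0 nodes { }, right has 1 {3}.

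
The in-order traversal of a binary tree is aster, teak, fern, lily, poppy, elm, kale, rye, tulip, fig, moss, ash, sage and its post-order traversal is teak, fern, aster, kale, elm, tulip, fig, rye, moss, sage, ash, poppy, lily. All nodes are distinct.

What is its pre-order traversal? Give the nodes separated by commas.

The last element of post-order is the root; it splits in-order into left and right subtrees.
Root lily: left subtree has 3 nodes {aster, teak, fern}, right has 9 {poppy, elm, kale, rye, tulip, fig, moss, ash, sage}.
  Root aster: left subtree has 0 nodes { }, right has 2 {teak, fern}.
    Root fern: left subtree has 1 node {teak}, right has 0 { }.
  Root poppy: left subtree has 0 nodes { }, right has 8 {elm, kale, rye, tulip, fig, moss, ash, sage}.
    Root ash: left subtree has 6 nodes {elm, kale, rye, tulip, fig, moss}, right has 1 {sage}.
      Root moss: left subtree has 5 nodes {elm, kale, rye, tulip, fig}, right has 0 { }.
        Root rye: left subtree has 2 nodes {elm, kale}, right has 2 {tulip, fig}.
          Root elm: left subtree has 0 nodes { }, right has 1 {kale}.
          Root fig: left subtree has 1 node {tulip}, right has 0 { }.

lily, aster, fern, teak, poppy, ash, moss, rye, elm, kale, fig, tulip, sage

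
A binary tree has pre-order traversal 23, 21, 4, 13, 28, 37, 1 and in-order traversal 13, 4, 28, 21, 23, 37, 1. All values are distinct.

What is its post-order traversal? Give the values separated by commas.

The first element of pre-order is the root; it splits in-order into left and right subtrees.
Root 23: left subtree has 4 nodes {13, 4, 28, 21}, right has 2 {37, 1}.
  Root 21: left subtree has 3 nodes {13, 4, 28}, right has 0 { }.
    Root 4: left subtree has 1 node {13}, right has 1 {28}.
  Root 37: left subtree has 0 nodes { }, right has 1 {1}.

13, 28, 4, 21, 1, 37, 23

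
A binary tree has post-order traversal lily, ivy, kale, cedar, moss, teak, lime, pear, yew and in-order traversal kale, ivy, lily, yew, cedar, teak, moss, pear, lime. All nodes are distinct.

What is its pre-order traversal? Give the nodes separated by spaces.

The last element of post-order is the root; it splits in-order into left and right subtrees.
Root yew: left subtree has 3 nodes {kale, ivy, lily}, right has 5 {cedar, teak, moss, pear, lime}.
  Root kale: left subtree has 0 nodes { }, right has 2 {ivy, lily}.
    Root ivy: left subtree has 0 nodes { }, right has 1 {lily}.
  Root pear: left subtree has 3 nodes {cedar, teak, moss}, right has 1 {lime}.
    Root teak: left subtree has 1 node {cedar}, right has 1 {moss}.

yew kale ivy lily pear teak cedar moss lime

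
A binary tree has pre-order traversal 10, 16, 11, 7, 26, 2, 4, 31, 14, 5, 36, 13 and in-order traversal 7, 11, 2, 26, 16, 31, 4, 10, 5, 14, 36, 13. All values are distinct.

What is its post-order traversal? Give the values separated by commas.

The first element of pre-order is the root; it splits in-order into left and right subtrees.
Root 10: left subtree has 7 nodes {7, 11, 2, 26, 16, 31, 4}, right has 4 {5, 14, 36, 13}.
  Root 16: left subtree has 4 nodes {7, 11, 2, 26}, right has 2 {31, 4}.
    Root 11: left subtree has 1 node {7}, right has 2 {2, 26}.
      Root 26: left subtree has 1 node {2}, right has 0 { }.
    Root 4: left subtree has 1 node {31}, right has 0 { }.
  Root 14: left subtree has 1 node {5}, right has 2 {36, 13}.
    Root 36: left subtree has 0 nodes { }, right has 1 {13}.

7, 2, 26, 11, 31, 4, 16, 5, 13, 36, 14, 10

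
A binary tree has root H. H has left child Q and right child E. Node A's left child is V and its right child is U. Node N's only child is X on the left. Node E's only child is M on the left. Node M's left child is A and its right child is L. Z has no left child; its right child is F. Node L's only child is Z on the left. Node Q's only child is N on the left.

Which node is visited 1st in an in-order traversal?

In-order visits the left subtree, then the node, then the right subtree.
At H: go left to Q.
  At Q: go left to N.
    At N: go left to X.
      X is a leaf — visit X.
    Visit N.
    At N: no right child.
  Visit Q.
  At Q: no right child.
Visit H.
At H: go right to E.
  At E: go left to M.
    At M: go left to A.
      At A: go left to V.
        V is a leaf — visit V.
      Visit A.
      At A: go right to U.
        U is a leaf — visit U.
    Visit M.
    At M: go right to L.
      At L: go left to Z.
        At Z: no left child.
        Visit Z.
        At Z: go right to F.
          F is a leaf — visit F.
      Visit L.
      At L: no right child.
  Visit E.
  At E: no right child.
Full in-order sequence: X, N, Q, H, V, A, U, M, Z, F, L, E.

X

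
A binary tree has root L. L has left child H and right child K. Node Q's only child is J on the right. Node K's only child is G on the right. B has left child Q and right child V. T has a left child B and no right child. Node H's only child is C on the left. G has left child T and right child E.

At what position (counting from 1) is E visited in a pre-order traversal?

11

Pre-order visits the node, then its left subtree, then its right subtree.
Visit L.
At L: go left to H.
  Visit H.
  At H: go left to C.
    C is a leaf — visit C.
  At H: no right child.
At L: go right to K.
  Visit K.
  At K: no left child.
  At K: go right to G.
    Visit G.
    At G: go left to T.
      Visit T.
      At T: go left to B.
        Visit B.
        At B: go left to Q.
          Visit Q.
          At Q: no left child.
          At Q: go right to J.
            J is a leaf — visit J.
        At B: go right to V.
          V is a leaf — visit V.
      At T: no right child.
    At G: go right to E.
      E is a leaf — visit E.
Full pre-order sequence: L, H, C, K, G, T, B, Q, J, V, E.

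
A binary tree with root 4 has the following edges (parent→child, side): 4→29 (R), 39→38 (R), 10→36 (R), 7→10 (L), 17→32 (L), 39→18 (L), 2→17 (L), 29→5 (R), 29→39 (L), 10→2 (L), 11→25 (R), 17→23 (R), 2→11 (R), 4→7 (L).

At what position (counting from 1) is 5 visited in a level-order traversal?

Level-order visits nodes level by level from the root, left to right within each level.
Level 0: 4
Level 1: 7, 29
Level 2: 10, 39, 5
Level 3: 2, 36, 18, 38
Level 4: 17, 11
Level 5: 32, 23, 25
Full level-order sequence: 4, 7, 29, 10, 39, 5, 2, 36, 18, 38, 17, 11, 32, 23, 25.

6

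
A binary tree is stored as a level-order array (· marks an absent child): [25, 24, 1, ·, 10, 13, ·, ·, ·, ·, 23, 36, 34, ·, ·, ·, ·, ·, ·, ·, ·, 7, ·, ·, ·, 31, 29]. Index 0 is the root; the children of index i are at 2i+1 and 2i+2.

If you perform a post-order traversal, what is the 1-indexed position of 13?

Post-order visits the left subtree, then the right subtree, then the node.
At 25: go left to 24.
  At 24: no left child.
  At 24: go right to 10.
    At 10: no left child.
    At 10: go right to 23.
      At 23: go left to 7.
        7 is a leaf — visit 7.
      At 23: no right child.
      Visit 23.
    Visit 10.
  Visit 24.
At 25: go right to 1.
  At 1: go left to 13.
    At 13: go left to 36.
      36 is a leaf — visit 36.
    At 13: go right to 34.
      At 34: go left to 31.
        31 is a leaf — visit 31.
      At 34: go right to 29.
        29 is a leaf — visit 29.
      Visit 34.
    Visit 13.
  At 1: no right child.
  Visit 1.
Visit 25.
Full post-order sequence: 7, 23, 10, 24, 36, 31, 29, 34, 13, 1, 25.

9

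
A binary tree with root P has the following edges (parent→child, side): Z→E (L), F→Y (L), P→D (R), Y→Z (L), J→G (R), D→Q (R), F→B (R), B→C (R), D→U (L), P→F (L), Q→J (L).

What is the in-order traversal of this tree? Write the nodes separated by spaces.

In-order visits the left subtree, then the node, then the right subtree.
At P: go left to F.
  At F: go left to Y.
    At Y: go left to Z.
      At Z: go left to E.
        E is a leaf — visit E.
      Visit Z.
      At Z: no right child.
    Visit Y.
    At Y: no right child.
  Visit F.
  At F: go right to B.
    At B: no left child.
    Visit B.
    At B: go right to C.
      C is a leaf — visit C.
Visit P.
At P: go right to D.
  At D: go left to U.
    U is a leaf — visit U.
  Visit D.
  At D: go right to Q.
    At Q: go left to J.
      At J: no left child.
      Visit J.
      At J: go right to G.
        G is a leaf — visit G.
    Visit Q.
    At Q: no right child.

E Z Y F B C P U D J G Q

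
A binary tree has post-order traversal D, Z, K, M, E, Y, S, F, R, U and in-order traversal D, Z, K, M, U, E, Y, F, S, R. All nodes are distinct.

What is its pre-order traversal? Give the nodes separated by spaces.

U M K Z D R F Y E S

The last element of post-order is the root; it splits in-order into left and right subtrees.
Root U: left subtree has 4 nodes {D, Z, K, M}, right has 5 {E, Y, F, S, R}.
  Root M: left subtree has 3 nodes {D, Z, K}, right has 0 { }.
    Root K: left subtree has 2 nodes {D, Z}, right has 0 { }.
      Root Z: left subtree has 1 node {D}, right has 0 { }.
  Root R: left subtree has 4 nodes {E, Y, F, S}, right has 0 { }.
    Root F: left subtree has 2 nodes {E, Y}, right has 1 {S}.
      Root Y: left subtree has 1 node {E}, right has 0 { }.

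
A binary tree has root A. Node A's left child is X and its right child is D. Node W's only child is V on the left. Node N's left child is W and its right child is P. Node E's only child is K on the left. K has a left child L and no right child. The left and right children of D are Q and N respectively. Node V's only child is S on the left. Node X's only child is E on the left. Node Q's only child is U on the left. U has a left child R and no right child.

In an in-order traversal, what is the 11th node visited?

V

In-order visits the left subtree, then the node, then the right subtree.
At A: go left to X.
  At X: go left to E.
    At E: go left to K.
      At K: go left to L.
        L is a leaf — visit L.
      Visit K.
      At K: no right child.
    Visit E.
    At E: no right child.
  Visit X.
  At X: no right child.
Visit A.
At A: go right to D.
  At D: go left to Q.
    At Q: go left to U.
      At U: go left to R.
        R is a leaf — visit R.
      Visit U.
      At U: no right child.
    Visit Q.
    At Q: no right child.
  Visit D.
  At D: go right to N.
    At N: go left to W.
      At W: go left to V.
        At V: go left to S.
          S is a leaf — visit S.
        Visit V.
        At V: no right child.
      Visit W.
      At W: no right child.
    Visit N.
    At N: go right to P.
      P is a leaf — visit P.
Full in-order sequence: L, K, E, X, A, R, U, Q, D, S, V, W, N, P.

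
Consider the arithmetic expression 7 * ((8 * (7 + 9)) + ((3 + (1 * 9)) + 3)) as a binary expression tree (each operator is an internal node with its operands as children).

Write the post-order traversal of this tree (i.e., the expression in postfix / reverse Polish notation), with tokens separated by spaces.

Post-order on an expression tree gives postfix notation: for each operator, emit left operand, right operand, then the operator.

7 8 7 9 + * 3 1 9 * + 3 + + *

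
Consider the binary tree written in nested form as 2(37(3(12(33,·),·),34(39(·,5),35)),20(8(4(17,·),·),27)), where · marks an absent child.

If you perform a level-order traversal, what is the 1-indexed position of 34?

5

Level-order visits nodes level by level from the root, left to right within each level.
Level 0: 2
Level 1: 37, 20
Level 2: 3, 34, 8, 27
Level 3: 12, 39, 35, 4
Level 4: 33, 5, 17
Full level-order sequence: 2, 37, 20, 3, 34, 8, 27, 12, 39, 35, 4, 33, 5, 17.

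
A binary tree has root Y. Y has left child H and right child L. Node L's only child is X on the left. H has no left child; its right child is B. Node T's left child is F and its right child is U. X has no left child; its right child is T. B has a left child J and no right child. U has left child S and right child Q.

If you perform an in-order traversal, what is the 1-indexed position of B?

In-order visits the left subtree, then the node, then the right subtree.
At Y: go left to H.
  At H: no left child.
  Visit H.
  At H: go right to B.
    At B: go left to J.
      J is a leaf — visit J.
    Visit B.
    At B: no right child.
Visit Y.
At Y: go right to L.
  At L: go left to X.
    At X: no left child.
    Visit X.
    At X: go right to T.
      At T: go left to F.
        F is a leaf — visit F.
      Visit T.
      At T: go right to U.
        At U: go left to S.
          S is a leaf — visit S.
        Visit U.
        At U: go right to Q.
          Q is a leaf — visit Q.
  Visit L.
  At L: no right child.
Full in-order sequence: H, J, B, Y, X, F, T, S, U, Q, L.

3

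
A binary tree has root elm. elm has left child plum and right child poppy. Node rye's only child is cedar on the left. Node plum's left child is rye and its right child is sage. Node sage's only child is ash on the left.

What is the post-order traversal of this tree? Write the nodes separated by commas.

cedar, rye, ash, sage, plum, poppy, elm

Post-order visits the left subtree, then the right subtree, then the node.
At elm: go left to plum.
  At plum: go left to rye.
    At rye: go left to cedar.
      cedar is a leaf — visit cedar.
    At rye: no right child.
    Visit rye.
  At plum: go right to sage.
    At sage: go left to ash.
      ash is a leaf — visit ash.
    At sage: no right child.
    Visit sage.
  Visit plum.
At elm: go right to poppy.
  poppy is a leaf — visit poppy.
Visit elm.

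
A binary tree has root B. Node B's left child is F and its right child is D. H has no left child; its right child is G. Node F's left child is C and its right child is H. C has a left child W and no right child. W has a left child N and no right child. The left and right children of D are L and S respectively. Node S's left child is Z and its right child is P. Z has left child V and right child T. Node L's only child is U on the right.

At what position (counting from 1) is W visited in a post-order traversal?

Post-order visits the left subtree, then the right subtree, then the node.
At B: go left to F.
  At F: go left to C.
    At C: go left to W.
      At W: go left to N.
        N is a leaf — visit N.
      At W: no right child.
      Visit W.
    At C: no right child.
    Visit C.
  At F: go right to H.
    At H: no left child.
    At H: go right to G.
      G is a leaf — visit G.
    Visit H.
  Visit F.
At B: go right to D.
  At D: go left to L.
    At L: no left child.
    At L: go right to U.
      U is a leaf — visit U.
    Visit L.
  At D: go right to S.
    At S: go left to Z.
      At Z: go left to V.
        V is a leaf — visit V.
      At Z: go right to T.
        T is a leaf — visit T.
      Visit Z.
    At S: go right to P.
      P is a leaf — visit P.
    Visit S.
  Visit D.
Visit B.
Full post-order sequence: N, W, C, G, H, F, U, L, V, T, Z, P, S, D, B.

2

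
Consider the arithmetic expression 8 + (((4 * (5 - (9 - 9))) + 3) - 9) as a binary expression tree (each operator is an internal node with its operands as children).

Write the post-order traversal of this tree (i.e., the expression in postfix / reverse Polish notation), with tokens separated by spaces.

Post-order on an expression tree gives postfix notation: for each operator, emit left operand, right operand, then the operator.

8 4 5 9 9 - - * 3 + 9 - +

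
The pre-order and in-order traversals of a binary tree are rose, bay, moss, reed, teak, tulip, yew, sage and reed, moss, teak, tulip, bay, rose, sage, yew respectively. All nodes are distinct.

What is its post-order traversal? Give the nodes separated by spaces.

The first element of pre-order is the root; it splits in-order into left and right subtrees.
Root rose: left subtree has 5 nodes {reed, moss, teak, tulip, bay}, right has 2 {sage, yew}.
  Root bay: left subtree has 4 nodes {reed, moss, teak, tulip}, right has 0 { }.
    Root moss: left subtree has 1 node {reed}, right has 2 {teak, tulip}.
      Root teak: left subtree has 0 nodes { }, right has 1 {tulip}.
  Root yew: left subtree has 1 node {sage}, right has 0 { }.

reed tulip teak moss bay sage yew rose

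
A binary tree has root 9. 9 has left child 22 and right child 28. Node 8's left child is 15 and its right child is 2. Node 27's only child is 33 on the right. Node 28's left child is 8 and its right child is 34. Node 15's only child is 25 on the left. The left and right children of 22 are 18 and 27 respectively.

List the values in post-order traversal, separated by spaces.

Post-order visits the left subtree, then the right subtree, then the node.
At 9: go left to 22.
  At 22: go left to 18.
    18 is a leaf — visit 18.
  At 22: go right to 27.
    At 27: no left child.
    At 27: go right to 33.
      33 is a leaf — visit 33.
    Visit 27.
  Visit 22.
At 9: go right to 28.
  At 28: go left to 8.
    At 8: go left to 15.
      At 15: go left to 25.
        25 is a leaf — visit 25.
      At 15: no right child.
      Visit 15.
    At 8: go right to 2.
      2 is a leaf — visit 2.
    Visit 8.
  At 28: go right to 34.
    34 is a leaf — visit 34.
  Visit 28.
Visit 9.

18 33 27 22 25 15 2 8 34 28 9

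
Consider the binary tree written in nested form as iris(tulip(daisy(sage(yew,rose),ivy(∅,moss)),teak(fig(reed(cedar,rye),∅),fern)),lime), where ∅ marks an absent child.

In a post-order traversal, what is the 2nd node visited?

Post-order visits the left subtree, then the right subtree, then the node.
At iris: go left to tulip.
  At tulip: go left to daisy.
    At daisy: go left to sage.
      At sage: go left to yew.
        yew is a leaf — visit yew.
      At sage: go right to rose.
        rose is a leaf — visit rose.
      Visit sage.
    At daisy: go right to ivy.
      At ivy: no left child.
      At ivy: go right to moss.
        moss is a leaf — visit moss.
      Visit ivy.
    Visit daisy.
  At tulip: go right to teak.
    At teak: go left to fig.
      At fig: go left to reed.
        At reed: go left to cedar.
          cedar is a leaf — visit cedar.
        At reed: go right to rye.
          rye is a leaf — visit rye.
        Visit reed.
      At fig: no right child.
      Visit fig.
    At teak: go right to fern.
      fern is a leaf — visit fern.
    Visit teak.
  Visit tulip.
At iris: go right to lime.
  lime is a leaf — visit lime.
Visit iris.
Full post-order sequence: yew, rose, sage, moss, ivy, daisy, cedar, rye, reed, fig, fern, teak, tulip, lime, iris.

rose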